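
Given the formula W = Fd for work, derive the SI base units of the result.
Units of each symbol in W = Fd:
  F (force): kg·m/s²
  d (displacement): m

Multiplying the contributions: [kg·m/s²] · [m]
Adding exponents of each base unit: kg: 1, m: 2, s: -2
SI base units of work: kg·m²/s²

Answer: kg·m²/s²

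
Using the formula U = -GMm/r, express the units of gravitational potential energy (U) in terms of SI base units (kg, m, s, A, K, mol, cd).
Units of each symbol in U = -GMm/r:
  G (gravitational constant): m³/(kg·s²)
  M (mass): kg
  m (mass): kg
  r (distance): m  → in the denominator, contributes 1/m
  The minus sign does not affect the units.

Multiplying the contributions: [m³/(kg·s²)] · [kg] · [kg] · [1/m]
Adding exponents of each base unit: kg: 1, m: 2, s: -2
SI base units of gravitational potential energy: kg·m²/s²

Answer: kg·m²/s²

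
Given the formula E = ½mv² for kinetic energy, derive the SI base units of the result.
Units of each symbol in E = ½mv²:
  m (mass): kg
  v (speed): m/s  → to the power 2, contributes m²/s²
  The factor ½ is dimensionless.

Multiplying the contributions: [kg] · [m²/s²]
Adding exponents of each base unit: kg: 1, m: 2, s: -2
SI base units of kinetic energy: kg·m²/s²

Answer: kg·m²/s²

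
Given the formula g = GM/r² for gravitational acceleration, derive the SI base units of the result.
Units of each symbol in g = GM/r²:
  G (gravitational constant): m³/(kg·s²)
  M (mass): kg
  r (distance): m  → to the power 2 in the denominator, contributes 1/m²

Multiplying the contributions: [m³/(kg·s²)] · [kg] · [1/m²]
Adding exponents of each base unit: m: 1, s: -2
SI base units of gravitational acceleration: m/s²

Answer: m/s²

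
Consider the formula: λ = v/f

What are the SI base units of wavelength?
Units of each symbol in λ = v/f:
  v (wave speed): m/s
  f (frequency): 1/s  → in the denominator, contributes s

Multiplying the contributions: [m/s] · [s]
Adding exponents of each base unit: m: 1
SI base units of wavelength: m

Answer: m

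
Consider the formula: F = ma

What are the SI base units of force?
Units of each symbol in F = ma:
  m (mass): kg
  a (acceleration): m/s²

Multiplying the contributions: [kg] · [m/s²]
Adding exponents of each base unit: kg: 1, m: 1, s: -2
SI base units of force: kg·m/s²

Answer: kg·m/s²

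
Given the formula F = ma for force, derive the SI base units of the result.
Units of each symbol in F = ma:
  m (mass): kg
  a (acceleration): m/s²

Multiplying the contributions: [kg] · [m/s²]
Adding exponents of each base unit: kg: 1, m: 1, s: -2
SI base units of force: kg·m/s²

Answer: kg·m/s²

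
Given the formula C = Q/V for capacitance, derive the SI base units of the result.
Units of each symbol in C = Q/V:
  Q (charge, in coulombs): s·A
  V (voltage, in volts): kg·m²/(s³·A)  → in the denominator, contributes s³·A/(kg·m²)

Multiplying the contributions: [s·A] · [s³·A/(kg·m²)]
Adding exponents of each base unit: kg: -1, m: -2, s: 4, A: 2
SI base units of capacitance: s⁴·A²/(kg·m²)

Answer: s⁴·A²/(kg·m²)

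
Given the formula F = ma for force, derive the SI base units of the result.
Units of each symbol in F = ma:
  m (mass): kg
  a (acceleration): m/s²

Multiplying the contributions: [kg] · [m/s²]
Adding exponents of each base unit: kg: 1, m: 1, s: -2
SI base units of force: kg·m/s²

Answer: kg·m/s²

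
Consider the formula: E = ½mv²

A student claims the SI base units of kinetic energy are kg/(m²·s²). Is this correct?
Units of each symbol in E = ½mv²:
  m (mass): kg
  v (speed): m/s  → to the power 2, contributes m²/s²
  The factor ½ is dimensionless.

Multiplying the contributions: [kg] · [m²/s²]
Adding exponents of each base unit: kg: 1, m: 2, s: -2
SI base units of kinetic energy: kg·m²/s²

The claimed units kg/(m²·s²) (exponents kg: 1, m: -2, s: -2) do not match the derived units kg·m²/s² (exponents kg: 1, m: 2, s: -2), so the claim is incorrect.

Answer: No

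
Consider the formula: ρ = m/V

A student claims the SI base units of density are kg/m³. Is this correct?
Units of each symbol in ρ = m/V:
  m (mass): kg
  V (volume): m³  → in the denominator, contributes 1/m³

Multiplying the contributions: [kg] · [1/m³]
Adding exponents of each base unit: kg: 1, m: -3
SI base units of density: kg/m³

The claimed units kg/m³ match the derived units, so the claim is correct.

Answer: Yes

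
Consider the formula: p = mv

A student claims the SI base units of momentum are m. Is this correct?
Units of each symbol in p = mv:
  m (mass): kg
  v (velocity): m/s

Multiplying the contributions: [kg] · [m/s]
Adding exponents of each base unit: kg: 1, m: 1, s: -1
SI base units of momentum: kg·m/s

The claimed units m (exponents m: 1) do not match the derived units kg·m/s (exponents kg: 1, m: 1, s: -1), so the claim is incorrect.

Answer: No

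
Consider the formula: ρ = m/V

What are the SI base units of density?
Units of each symbol in ρ = m/V:
  m (mass): kg
  V (volume): m³  → in the denominator, contributes 1/m³

Multiplying the contributions: [kg] · [1/m³]
Adding exponents of each base unit: kg: 1, m: -3
SI base units of density: kg/m³

Answer: kg/m³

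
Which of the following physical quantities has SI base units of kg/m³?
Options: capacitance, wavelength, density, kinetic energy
Checking the SI base units of each option:
  capacitance (C = Q/V): s⁴·A²/(kg·m²)  ✗
  wavelength (λ = v/f): m  ✗
  density (ρ = m/V): kg/m³  ✓ matches
  kinetic energy (E = ½mv²): kg·m²/s²  ✗

Only density has units kg/m³.

Answer: density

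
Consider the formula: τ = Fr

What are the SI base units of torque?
Units of each symbol in τ = Fr:
  F (force): kg·m/s²
  r (lever arm): m

Multiplying the contributions: [kg·m/s²] · [m]
Adding exponents of each base unit: kg: 1, m: 2, s: -2
SI base units of torque: kg·m²/s²

Answer: kg·m²/s²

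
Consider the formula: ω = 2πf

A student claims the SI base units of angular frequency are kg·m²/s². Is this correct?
Units of each symbol in ω = 2πf:
  f (frequency): 1/s
  The factor 2π is dimensionless.

Multiplying the contributions: [1/s]
Adding exponents of each base unit: s: -1
SI base units of angular frequency: 1/s

The claimed units kg·m²/s² (exponents kg: 1, m: 2, s: -2) do not match the derived units 1/s (exponents s: -1), so the claim is incorrect.

Answer: No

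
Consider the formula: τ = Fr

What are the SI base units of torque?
Units of each symbol in τ = Fr:
  F (force): kg·m/s²
  r (lever arm): m

Multiplying the contributions: [kg·m/s²] · [m]
Adding exponents of each base unit: kg: 1, m: 2, s: -2
SI base units of torque: kg·m²/s²

Answer: kg·m²/s²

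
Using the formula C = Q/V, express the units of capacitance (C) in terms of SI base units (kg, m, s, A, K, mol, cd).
Units of each symbol in C = Q/V:
  Q (charge, in coulombs): s·A
  V (voltage, in volts): kg·m²/(s³·A)  → in the denominator, contributes s³·A/(kg·m²)

Multiplying the contributions: [s·A] · [s³·A/(kg·m²)]
Adding exponents of each base unit: kg: -1, m: -2, s: 4, A: 2
SI base units of capacitance: s⁴·A²/(kg·m²)

Answer: s⁴·A²/(kg·m²)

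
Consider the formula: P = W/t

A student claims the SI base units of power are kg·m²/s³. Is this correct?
Units of each symbol in P = W/t:
  W (work): kg·m²/s²
  t (time): s  → in the denominator, contributes 1/s

Multiplying the contributions: [kg·m²/s²] · [1/s]
Adding exponents of each base unit: kg: 1, m: 2, s: -3
SI base units of power: kg·m²/s³

The claimed units kg·m²/s³ match the derived units, so the claim is correct.

Answer: Yes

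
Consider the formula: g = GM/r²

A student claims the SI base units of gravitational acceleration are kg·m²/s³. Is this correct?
Units of each symbol in g = GM/r²:
  G (gravitational constant): m³/(kg·s²)
  M (mass): kg
  r (distance): m  → to the power 2 in the denominator, contributes 1/m²

Multiplying the contributions: [m³/(kg·s²)] · [kg] · [1/m²]
Adding exponents of each base unit: m: 1, s: -2
SI base units of gravitational acceleration: m/s²

The claimed units kg·m²/s³ (exponents kg: 1, m: 2, s: -3) do not match the derived units m/s² (exponents m: 1, s: -2), so the claim is incorrect.

Answer: No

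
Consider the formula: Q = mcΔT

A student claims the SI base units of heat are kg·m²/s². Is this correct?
Units of each symbol in Q = mcΔT:
  m (mass): kg
  c (specific heat capacity, in J/(kg·K)): m²/(s²·K)
  ΔT (temperature change): K

Multiplying the contributions: [kg] · [m²/(s²·K)] · [K]
Adding exponents of each base unit: kg: 1, m: 2, s: -2
SI base units of heat: kg·m²/s²

The claimed units kg·m²/s² match the derived units, so the claim is correct.

Answer: Yes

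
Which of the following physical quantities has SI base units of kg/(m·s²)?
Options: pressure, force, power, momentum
Checking the SI base units of each option:
  pressure (P = F/A): kg/(m·s²)  ✓ matches
  force (F = ma): kg·m/s²  ✗
  power (P = W/t): kg·m²/s³  ✗
  momentum (p = mv): kg·m/s  ✗

Only pressure has units kg/(m·s²).

Answer: pressure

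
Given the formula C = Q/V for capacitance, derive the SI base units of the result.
Units of each symbol in C = Q/V:
  Q (charge, in coulombs): s·A
  V (voltage, in volts): kg·m²/(s³·A)  → in the denominator, contributes s³·A/(kg·m²)

Multiplying the contributions: [s·A] · [s³·A/(kg·m²)]
Adding exponents of each base unit: kg: -1, m: -2, s: 4, A: 2
SI base units of capacitance: s⁴·A²/(kg·m²)

Answer: s⁴·A²/(kg·m²)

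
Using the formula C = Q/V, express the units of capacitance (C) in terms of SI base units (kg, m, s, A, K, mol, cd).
Units of each symbol in C = Q/V:
  Q (charge, in coulombs): s·A
  V (voltage, in volts): kg·m²/(s³·A)  → in the denominator, contributes s³·A/(kg·m²)

Multiplying the contributions: [s·A] · [s³·A/(kg·m²)]
Adding exponents of each base unit: kg: -1, m: -2, s: 4, A: 2
SI base units of capacitance: s⁴·A²/(kg·m²)

Answer: s⁴·A²/(kg·m²)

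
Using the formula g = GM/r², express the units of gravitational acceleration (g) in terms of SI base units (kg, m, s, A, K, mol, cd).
Units of each symbol in g = GM/r²:
  G (gravitational constant): m³/(kg·s²)
  M (mass): kg
  r (distance): m  → to the power 2 in the denominator, contributes 1/m²

Multiplying the contributions: [m³/(kg·s²)] · [kg] · [1/m²]
Adding exponents of each base unit: m: 1, s: -2
SI base units of gravitational acceleration: m/s²

Answer: m/s²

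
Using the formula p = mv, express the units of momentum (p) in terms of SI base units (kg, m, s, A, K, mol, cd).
Units of each symbol in p = mv:
  m (mass): kg
  v (velocity): m/s

Multiplying the contributions: [kg] · [m/s]
Adding exponents of each base unit: kg: 1, m: 1, s: -1
SI base units of momentum: kg·m/s

Answer: kg·m/s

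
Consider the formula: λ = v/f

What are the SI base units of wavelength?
Units of each symbol in λ = v/f:
  v (wave speed): m/s
  f (frequency): 1/s  → in the denominator, contributes s

Multiplying the contributions: [m/s] · [s]
Adding exponents of each base unit: m: 1
SI base units of wavelength: m

Answer: m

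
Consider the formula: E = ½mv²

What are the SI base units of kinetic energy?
Units of each symbol in E = ½mv²:
  m (mass): kg
  v (speed): m/s  → to the power 2, contributes m²/s²
  The factor ½ is dimensionless.

Multiplying the contributions: [kg] · [m²/s²]
Adding exponents of each base unit: kg: 1, m: 2, s: -2
SI base units of kinetic energy: kg·m²/s²

Answer: kg·m²/s²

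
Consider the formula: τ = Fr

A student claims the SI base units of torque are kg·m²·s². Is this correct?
Units of each symbol in τ = Fr:
  F (force): kg·m/s²
  r (lever arm): m

Multiplying the contributions: [kg·m/s²] · [m]
Adding exponents of each base unit: kg: 1, m: 2, s: -2
SI base units of torque: kg·m²/s²

The claimed units kg·m²·s² (exponents kg: 1, m: 2, s: 2) do not match the derived units kg·m²/s² (exponents kg: 1, m: 2, s: -2), so the claim is incorrect.

Answer: No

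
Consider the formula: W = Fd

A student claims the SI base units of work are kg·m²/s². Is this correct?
Units of each symbol in W = Fd:
  F (force): kg·m/s²
  d (displacement): m

Multiplying the contributions: [kg·m/s²] · [m]
Adding exponents of each base unit: kg: 1, m: 2, s: -2
SI base units of work: kg·m²/s²

The claimed units kg·m²/s² match the derived units, so the claim is correct.

Answer: Yes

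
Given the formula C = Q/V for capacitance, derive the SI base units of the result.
Units of each symbol in C = Q/V:
  Q (charge, in coulombs): s·A
  V (voltage, in volts): kg·m²/(s³·A)  → in the denominator, contributes s³·A/(kg·m²)

Multiplying the contributions: [s·A] · [s³·A/(kg·m²)]
Adding exponents of each base unit: kg: -1, m: -2, s: 4, A: 2
SI base units of capacitance: s⁴·A²/(kg·m²)

Answer: s⁴·A²/(kg·m²)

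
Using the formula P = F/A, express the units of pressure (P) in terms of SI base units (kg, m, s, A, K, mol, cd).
Units of each symbol in P = F/A:
  F (force): kg·m/s²
  A (area): m²  → in the denominator, contributes 1/m²

Multiplying the contributions: [kg·m/s²] · [1/m²]
Adding exponents of each base unit: kg: 1, m: -1, s: -2
SI base units of pressure: kg/(m·s²)

Answer: kg/(m·s²)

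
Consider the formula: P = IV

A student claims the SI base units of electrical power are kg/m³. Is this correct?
Units of each symbol in P = IV:
  I (current): A
  V (voltage, in volts): kg·m²/(s³·A)

Multiplying the contributions: [A] · [kg·m²/(s³·A)]
Adding exponents of each base unit: kg: 1, m: 2, s: -3
SI base units of electrical power: kg·m²/s³

The claimed units kg/m³ (exponents kg: 1, m: -3) do not match the derived units kg·m²/s³ (exponents kg: 1, m: 2, s: -3), so the claim is incorrect.

Answer: No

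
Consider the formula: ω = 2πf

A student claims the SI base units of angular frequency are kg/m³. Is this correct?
Units of each symbol in ω = 2πf:
  f (frequency): 1/s
  The factor 2π is dimensionless.

Multiplying the contributions: [1/s]
Adding exponents of each base unit: s: -1
SI base units of angular frequency: 1/s

The claimed units kg/m³ (exponents kg: 1, m: -3) do not match the derived units 1/s (exponents s: -1), so the claim is incorrect.

Answer: No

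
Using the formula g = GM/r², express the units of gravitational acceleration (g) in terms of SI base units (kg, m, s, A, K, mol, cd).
Units of each symbol in g = GM/r²:
  G (gravitational constant): m³/(kg·s²)
  M (mass): kg
  r (distance): m  → to the power 2 in the denominator, contributes 1/m²

Multiplying the contributions: [m³/(kg·s²)] · [kg] · [1/m²]
Adding exponents of each base unit: m: 1, s: -2
SI base units of gravitational acceleration: m/s²

Answer: m/s²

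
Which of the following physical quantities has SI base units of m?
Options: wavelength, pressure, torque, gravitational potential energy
Checking the SI base units of each option:
  wavelength (λ = v/f): m  ✓ matches
  pressure (P = F/A): kg/(m·s²)  ✗
  torque (τ = Fr): kg·m²/s²  ✗
  gravitational potential energy (U = -GMm/r): kg·m²/s²  ✗

Only wavelength has units m.

Answer: wavelength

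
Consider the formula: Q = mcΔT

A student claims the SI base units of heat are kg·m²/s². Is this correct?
Units of each symbol in Q = mcΔT:
  m (mass): kg
  c (specific heat capacity, in J/(kg·K)): m²/(s²·K)
  ΔT (temperature change): K

Multiplying the contributions: [kg] · [m²/(s²·K)] · [K]
Adding exponents of each base unit: kg: 1, m: 2, s: -2
SI base units of heat: kg·m²/s²

The claimed units kg·m²/s² match the derived units, so the claim is correct.

Answer: Yes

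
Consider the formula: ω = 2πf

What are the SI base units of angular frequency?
Units of each symbol in ω = 2πf:
  f (frequency): 1/s
  The factor 2π is dimensionless.

Multiplying the contributions: [1/s]
Adding exponents of each base unit: s: -1
SI base units of angular frequency: 1/s

Answer: 1/s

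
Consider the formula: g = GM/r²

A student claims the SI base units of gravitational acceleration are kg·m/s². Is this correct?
Units of each symbol in g = GM/r²:
  G (gravitational constant): m³/(kg·s²)
  M (mass): kg
  r (distance): m  → to the power 2 in the denominator, contributes 1/m²

Multiplying the contributions: [m³/(kg·s²)] · [kg] · [1/m²]
Adding exponents of each base unit: m: 1, s: -2
SI base units of gravitational acceleration: m/s²

The claimed units kg·m/s² (exponents kg: 1, m: 1, s: -2) do not match the derived units m/s² (exponents m: 1, s: -2), so the claim is incorrect.

Answer: No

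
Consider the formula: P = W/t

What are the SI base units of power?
Units of each symbol in P = W/t:
  W (work): kg·m²/s²
  t (time): s  → in the denominator, contributes 1/s

Multiplying the contributions: [kg·m²/s²] · [1/s]
Adding exponents of each base unit: kg: 1, m: 2, s: -3
SI base units of power: kg·m²/s³

Answer: kg·m²/s³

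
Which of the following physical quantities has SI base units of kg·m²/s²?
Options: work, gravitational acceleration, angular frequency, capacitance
Checking the SI base units of each option:
  work (W = Fd): kg·m²/s²  ✓ matches
  gravitational acceleration (g = GM/r²): m/s²  ✗
  angular frequency (ω = 2πf): 1/s  ✗
  capacitance (C = Q/V): s⁴·A²/(kg·m²)  ✗

Only work has units kg·m²/s².

Answer: work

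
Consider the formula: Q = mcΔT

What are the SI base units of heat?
Units of each symbol in Q = mcΔT:
  m (mass): kg
  c (specific heat capacity, in J/(kg·K)): m²/(s²·K)
  ΔT (temperature change): K

Multiplying the contributions: [kg] · [m²/(s²·K)] · [K]
Adding exponents of each base unit: kg: 1, m: 2, s: -2
SI base units of heat: kg·m²/s²

Answer: kg·m²/s²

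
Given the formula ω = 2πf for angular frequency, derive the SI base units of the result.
Units of each symbol in ω = 2πf:
  f (frequency): 1/s
  The factor 2π is dimensionless.

Multiplying the contributions: [1/s]
Adding exponents of each base unit: s: -1
SI base units of angular frequency: 1/s

Answer: 1/s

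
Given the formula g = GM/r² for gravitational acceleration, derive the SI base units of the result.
Units of each symbol in g = GM/r²:
  G (gravitational constant): m³/(kg·s²)
  M (mass): kg
  r (distance): m  → to the power 2 in the denominator, contributes 1/m²

Multiplying the contributions: [m³/(kg·s²)] · [kg] · [1/m²]
Adding exponents of each base unit: m: 1, s: -2
SI base units of gravitational acceleration: m/s²

Answer: m/s²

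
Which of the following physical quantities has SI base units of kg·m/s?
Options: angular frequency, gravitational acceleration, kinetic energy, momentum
Checking the SI base units of each option:
  angular frequency (ω = 2πf): 1/s  ✗
  gravitational acceleration (g = GM/r²): m/s²  ✗
  kinetic energy (E = ½mv²): kg·m²/s²  ✗
  momentum (p = mv): kg·m/s  ✓ matches

Only momentum has units kg·m/s.

Answer: momentum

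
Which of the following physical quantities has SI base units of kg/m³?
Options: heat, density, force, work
Checking the SI base units of each option:
  heat (Q = mcΔT): kg·m²/s²  ✗
  density (ρ = m/V): kg/m³  ✓ matches
  force (F = ma): kg·m/s²  ✗
  work (W = Fd): kg·m²/s²  ✗

Only density has units kg/m³.

Answer: density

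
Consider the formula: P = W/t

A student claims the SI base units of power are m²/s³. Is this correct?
Units of each symbol in P = W/t:
  W (work): kg·m²/s²
  t (time): s  → in the denominator, contributes 1/s

Multiplying the contributions: [kg·m²/s²] · [1/s]
Adding exponents of each base unit: kg: 1, m: 2, s: -3
SI base units of power: kg·m²/s³

The claimed units m²/s³ (exponents m: 2, s: -3) do not match the derived units kg·m²/s³ (exponents kg: 1, m: 2, s: -3), so the claim is incorrect.

Answer: No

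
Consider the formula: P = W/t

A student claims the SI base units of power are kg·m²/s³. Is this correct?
Units of each symbol in P = W/t:
  W (work): kg·m²/s²
  t (time): s  → in the denominator, contributes 1/s

Multiplying the contributions: [kg·m²/s²] · [1/s]
Adding exponents of each base unit: kg: 1, m: 2, s: -3
SI base units of power: kg·m²/s³

The claimed units kg·m²/s³ match the derived units, so the claim is correct.

Answer: Yes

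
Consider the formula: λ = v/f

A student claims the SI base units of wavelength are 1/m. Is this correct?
Units of each symbol in λ = v/f:
  v (wave speed): m/s
  f (frequency): 1/s  → in the denominator, contributes s

Multiplying the contributions: [m/s] · [s]
Adding exponents of each base unit: m: 1
SI base units of wavelength: m

The claimed units 1/m (exponents m: -1) do not match the derived units m (exponents m: 1), so the claim is incorrect.

Answer: No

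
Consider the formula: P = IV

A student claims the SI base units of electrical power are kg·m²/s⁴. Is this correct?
Units of each symbol in P = IV:
  I (current): A
  V (voltage, in volts): kg·m²/(s³·A)

Multiplying the contributions: [A] · [kg·m²/(s³·A)]
Adding exponents of each base unit: kg: 1, m: 2, s: -3
SI base units of electrical power: kg·m²/s³

The claimed units kg·m²/s⁴ (exponents kg: 1, m: 2, s: -4) do not match the derived units kg·m²/s³ (exponents kg: 1, m: 2, s: -3), so the claim is incorrect.

Answer: No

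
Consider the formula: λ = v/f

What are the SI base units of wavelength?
Units of each symbol in λ = v/f:
  v (wave speed): m/s
  f (frequency): 1/s  → in the denominator, contributes s

Multiplying the contributions: [m/s] · [s]
Adding exponents of each base unit: m: 1
SI base units of wavelength: m

Answer: m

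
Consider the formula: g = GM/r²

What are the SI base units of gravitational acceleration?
Units of each symbol in g = GM/r²:
  G (gravitational constant): m³/(kg·s²)
  M (mass): kg
  r (distance): m  → to the power 2 in the denominator, contributes 1/m²

Multiplying the contributions: [m³/(kg·s²)] · [kg] · [1/m²]
Adding exponents of each base unit: m: 1, s: -2
SI base units of gravitational acceleration: m/s²

Answer: m/s²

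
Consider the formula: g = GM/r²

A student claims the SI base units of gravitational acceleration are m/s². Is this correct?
Units of each symbol in g = GM/r²:
  G (gravitational constant): m³/(kg·s²)
  M (mass): kg
  r (distance): m  → to the power 2 in the denominator, contributes 1/m²

Multiplying the contributions: [m³/(kg·s²)] · [kg] · [1/m²]
Adding exponents of each base unit: m: 1, s: -2
SI base units of gravitational acceleration: m/s²

The claimed units m/s² match the derived units, so the claim is correct.

Answer: Yes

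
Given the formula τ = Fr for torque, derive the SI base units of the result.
Units of each symbol in τ = Fr:
  F (force): kg·m/s²
  r (lever arm): m

Multiplying the contributions: [kg·m/s²] · [m]
Adding exponents of each base unit: kg: 1, m: 2, s: -2
SI base units of torque: kg·m²/s²

Answer: kg·m²/s²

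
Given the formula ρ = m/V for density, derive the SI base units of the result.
Units of each symbol in ρ = m/V:
  m (mass): kg
  V (volume): m³  → in the denominator, contributes 1/m³

Multiplying the contributions: [kg] · [1/m³]
Adding exponents of each base unit: kg: 1, m: -3
SI base units of density: kg/m³

Answer: kg/m³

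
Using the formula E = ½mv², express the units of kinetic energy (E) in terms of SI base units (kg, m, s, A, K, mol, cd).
Units of each symbol in E = ½mv²:
  m (mass): kg
  v (speed): m/s  → to the power 2, contributes m²/s²
  The factor ½ is dimensionless.

Multiplying the contributions: [kg] · [m²/s²]
Adding exponents of each base unit: kg: 1, m: 2, s: -2
SI base units of kinetic energy: kg·m²/s²

Answer: kg·m²/s²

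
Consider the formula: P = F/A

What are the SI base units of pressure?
Units of each symbol in P = F/A:
  F (force): kg·m/s²
  A (area): m²  → in the denominator, contributes 1/m²

Multiplying the contributions: [kg·m/s²] · [1/m²]
Adding exponents of each base unit: kg: 1, m: -1, s: -2
SI base units of pressure: kg/(m·s²)

Answer: kg/(m·s²)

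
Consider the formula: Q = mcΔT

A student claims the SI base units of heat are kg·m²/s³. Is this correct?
Units of each symbol in Q = mcΔT:
  m (mass): kg
  c (specific heat capacity, in J/(kg·K)): m²/(s²·K)
  ΔT (temperature change): K

Multiplying the contributions: [kg] · [m²/(s²·K)] · [K]
Adding exponents of each base unit: kg: 1, m: 2, s: -2
SI base units of heat: kg·m²/s²

The claimed units kg·m²/s³ (exponents kg: 1, m: 2, s: -3) do not match the derived units kg·m²/s² (exponents kg: 1, m: 2, s: -2), so the claim is incorrect.

Answer: No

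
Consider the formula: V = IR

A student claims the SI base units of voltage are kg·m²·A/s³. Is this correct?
Units of each symbol in V = IR:
  I (current): A
  R (resistance, in ohms): kg·m²/(s³·A²)

Multiplying the contributions: [A] · [kg·m²/(s³·A²)]
Adding exponents of each base unit: kg: 1, m: 2, s: -3, A: -1
SI base units of voltage: kg·m²/(s³·A)

The claimed units kg·m²·A/s³ (exponents kg: 1, m: 2, s: -3, A: 1) do not match the derived units kg·m²/(s³·A) (exponents kg: 1, m: 2, s: -3, A: -1), so the claim is incorrect.

Answer: No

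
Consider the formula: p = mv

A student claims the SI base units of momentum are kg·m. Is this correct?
Units of each symbol in p = mv:
  m (mass): kg
  v (velocity): m/s

Multiplying the contributions: [kg] · [m/s]
Adding exponents of each base unit: kg: 1, m: 1, s: -1
SI base units of momentum: kg·m/s

The claimed units kg·m (exponents kg: 1, m: 1) do not match the derived units kg·m/s (exponents kg: 1, m: 1, s: -1), so the claim is incorrect.

Answer: No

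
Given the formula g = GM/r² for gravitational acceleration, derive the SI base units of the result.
Units of each symbol in g = GM/r²:
  G (gravitational constant): m³/(kg·s²)
  M (mass): kg
  r (distance): m  → to the power 2 in the denominator, contributes 1/m²

Multiplying the contributions: [m³/(kg·s²)] · [kg] · [1/m²]
Adding exponents of each base unit: m: 1, s: -2
SI base units of gravitational acceleration: m/s²

Answer: m/s²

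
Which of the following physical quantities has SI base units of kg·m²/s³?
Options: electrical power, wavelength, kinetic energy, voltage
Checking the SI base units of each option:
  electrical power (P = IV): kg·m²/s³  ✓ matches
  wavelength (λ = v/f): m  ✗
  kinetic energy (E = ½mv²): kg·m²/s²  ✗
  voltage (V = IR): kg·m²/(s³·A)  ✗

Only electrical power has units kg·m²/s³.

Answer: electrical power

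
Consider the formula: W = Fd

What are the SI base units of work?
Units of each symbol in W = Fd:
  F (force): kg·m/s²
  d (displacement): m

Multiplying the contributions: [kg·m/s²] · [m]
Adding exponents of each base unit: kg: 1, m: 2, s: -2
SI base units of work: kg·m²/s²

Answer: kg·m²/s²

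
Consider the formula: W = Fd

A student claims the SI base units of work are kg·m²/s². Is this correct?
Units of each symbol in W = Fd:
  F (force): kg·m/s²
  d (displacement): m

Multiplying the contributions: [kg·m/s²] · [m]
Adding exponents of each base unit: kg: 1, m: 2, s: -2
SI base units of work: kg·m²/s²

The claimed units kg·m²/s² match the derived units, so the claim is correct.

Answer: Yes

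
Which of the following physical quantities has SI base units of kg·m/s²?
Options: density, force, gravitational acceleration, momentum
Checking the SI base units of each option:
  density (ρ = m/V): kg/m³  ✗
  force (F = ma): kg·m/s²  ✓ matches
  gravitational acceleration (g = GM/r²): m/s²  ✗
  momentum (p = mv): kg·m/s  ✗

Only force has units kg·m/s².

Answer: force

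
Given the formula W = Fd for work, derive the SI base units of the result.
Units of each symbol in W = Fd:
  F (force): kg·m/s²
  d (displacement): m

Multiplying the contributions: [kg·m/s²] · [m]
Adding exponents of each base unit: kg: 1, m: 2, s: -2
SI base units of work: kg·m²/s²

Answer: kg·m²/s²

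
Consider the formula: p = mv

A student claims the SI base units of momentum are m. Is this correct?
Units of each symbol in p = mv:
  m (mass): kg
  v (velocity): m/s

Multiplying the contributions: [kg] · [m/s]
Adding exponents of each base unit: kg: 1, m: 1, s: -1
SI base units of momentum: kg·m/s

The claimed units m (exponents m: 1) do not match the derived units kg·m/s (exponents kg: 1, m: 1, s: -1), so the claim is incorrect.

Answer: No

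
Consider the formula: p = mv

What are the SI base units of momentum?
Units of each symbol in p = mv:
  m (mass): kg
  v (velocity): m/s

Multiplying the contributions: [kg] · [m/s]
Adding exponents of each base unit: kg: 1, m: 1, s: -1
SI base units of momentum: kg·m/s

Answer: kg·m/s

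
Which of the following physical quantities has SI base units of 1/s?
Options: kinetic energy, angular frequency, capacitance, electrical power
Checking the SI base units of each option:
  kinetic energy (E = ½mv²): kg·m²/s²  ✗
  angular frequency (ω = 2πf): 1/s  ✓ matches
  capacitance (C = Q/V): s⁴·A²/(kg·m²)  ✗
  electrical power (P = IV): kg·m²/s³  ✗

Only angular frequency has units 1/s.

Answer: angular frequency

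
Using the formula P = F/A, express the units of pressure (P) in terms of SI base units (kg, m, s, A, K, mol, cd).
Units of each symbol in P = F/A:
  F (force): kg·m/s²
  A (area): m²  → in the denominator, contributes 1/m²

Multiplying the contributions: [kg·m/s²] · [1/m²]
Adding exponents of each base unit: kg: 1, m: -1, s: -2
SI base units of pressure: kg/(m·s²)

Answer: kg/(m·s²)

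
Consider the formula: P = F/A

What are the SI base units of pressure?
Units of each symbol in P = F/A:
  F (force): kg·m/s²
  A (area): m²  → in the denominator, contributes 1/m²

Multiplying the contributions: [kg·m/s²] · [1/m²]
Adding exponents of each base unit: kg: 1, m: -1, s: -2
SI base units of pressure: kg/(m·s²)

Answer: kg/(m·s²)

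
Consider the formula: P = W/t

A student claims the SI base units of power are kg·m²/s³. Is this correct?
Units of each symbol in P = W/t:
  W (work): kg·m²/s²
  t (time): s  → in the denominator, contributes 1/s

Multiplying the contributions: [kg·m²/s²] · [1/s]
Adding exponents of each base unit: kg: 1, m: 2, s: -3
SI base units of power: kg·m²/s³

The claimed units kg·m²/s³ match the derived units, so the claim is correct.

Answer: Yes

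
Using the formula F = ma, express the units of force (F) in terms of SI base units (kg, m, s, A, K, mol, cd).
Units of each symbol in F = ma:
  m (mass): kg
  a (acceleration): m/s²

Multiplying the contributions: [kg] · [m/s²]
Adding exponents of each base unit: kg: 1, m: 1, s: -2
SI base units of force: kg·m/s²

Answer: kg·m/s²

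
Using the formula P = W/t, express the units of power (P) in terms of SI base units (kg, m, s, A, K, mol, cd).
Units of each symbol in P = W/t:
  W (work): kg·m²/s²
  t (time): s  → in the denominator, contributes 1/s

Multiplying the contributions: [kg·m²/s²] · [1/s]
Adding exponents of each base unit: kg: 1, m: 2, s: -3
SI base units of power: kg·m²/s³

Answer: kg·m²/s³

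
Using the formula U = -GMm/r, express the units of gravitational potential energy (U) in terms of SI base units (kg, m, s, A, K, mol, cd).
Units of each symbol in U = -GMm/r:
  G (gravitational constant): m³/(kg·s²)
  M (mass): kg
  m (mass): kg
  r (distance): m  → in the denominator, contributes 1/m
  The minus sign does not affect the units.

Multiplying the contributions: [m³/(kg·s²)] · [kg] · [kg] · [1/m]
Adding exponents of each base unit: kg: 1, m: 2, s: -2
SI base units of gravitational potential energy: kg·m²/s²

Answer: kg·m²/s²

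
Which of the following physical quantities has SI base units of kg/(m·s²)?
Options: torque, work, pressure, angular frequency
Checking the SI base units of each option:
  torque (τ = Fr): kg·m²/s²  ✗
  work (W = Fd): kg·m²/s²  ✗
  pressure (P = F/A): kg/(m·s²)  ✓ matches
  angular frequency (ω = 2πf): 1/s  ✗

Only pressure has units kg/(m·s²).

Answer: pressure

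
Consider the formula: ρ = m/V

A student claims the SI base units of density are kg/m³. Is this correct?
Units of each symbol in ρ = m/V:
  m (mass): kg
  V (volume): m³  → in the denominator, contributes 1/m³

Multiplying the contributions: [kg] · [1/m³]
Adding exponents of each base unit: kg: 1, m: -3
SI base units of density: kg/m³

The claimed units kg/m³ match the derived units, so the claim is correct.

Answer: Yes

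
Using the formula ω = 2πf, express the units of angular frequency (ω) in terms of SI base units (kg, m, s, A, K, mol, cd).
Units of each symbol in ω = 2πf:
  f (frequency): 1/s
  The factor 2π is dimensionless.

Multiplying the contributions: [1/s]
Adding exponents of each base unit: s: -1
SI base units of angular frequency: 1/s

Answer: 1/s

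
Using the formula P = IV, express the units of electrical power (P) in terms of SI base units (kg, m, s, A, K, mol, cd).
Units of each symbol in P = IV:
  I (current): A
  V (voltage, in volts): kg·m²/(s³·A)

Multiplying the contributions: [A] · [kg·m²/(s³·A)]
Adding exponents of each base unit: kg: 1, m: 2, s: -3
SI base units of electrical power: kg·m²/s³

Answer: kg·m²/s³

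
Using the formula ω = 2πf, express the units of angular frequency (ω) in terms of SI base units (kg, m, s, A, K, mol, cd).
Units of each symbol in ω = 2πf:
  f (frequency): 1/s
  The factor 2π is dimensionless.

Multiplying the contributions: [1/s]
Adding exponents of each base unit: s: -1
SI base units of angular frequency: 1/s

Answer: 1/s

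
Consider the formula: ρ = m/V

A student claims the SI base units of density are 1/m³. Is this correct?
Units of each symbol in ρ = m/V:
  m (mass): kg
  V (volume): m³  → in the denominator, contributes 1/m³

Multiplying the contributions: [kg] · [1/m³]
Adding exponents of each base unit: kg: 1, m: -3
SI base units of density: kg/m³

The claimed units 1/m³ (exponents m: -3) do not match the derived units kg/m³ (exponents kg: 1, m: -3), so the claim is incorrect.

Answer: No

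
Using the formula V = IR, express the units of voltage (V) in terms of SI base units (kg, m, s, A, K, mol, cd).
Units of each symbol in V = IR:
  I (current): A
  R (resistance, in ohms): kg·m²/(s³·A²)

Multiplying the contributions: [A] · [kg·m²/(s³·A²)]
Adding exponents of each base unit: kg: 1, m: 2, s: -3, A: -1
SI base units of voltage: kg·m²/(s³·A)

Answer: kg·m²/(s³·A)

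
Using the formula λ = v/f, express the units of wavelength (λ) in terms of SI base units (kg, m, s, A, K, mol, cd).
Units of each symbol in λ = v/f:
  v (wave speed): m/s
  f (frequency): 1/s  → in the denominator, contributes s

Multiplying the contributions: [m/s] · [s]
Adding exponents of each base unit: m: 1
SI base units of wavelength: m

Answer: m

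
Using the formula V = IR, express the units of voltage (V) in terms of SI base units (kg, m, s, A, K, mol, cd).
Units of each symbol in V = IR:
  I (current): A
  R (resistance, in ohms): kg·m²/(s³·A²)

Multiplying the contributions: [A] · [kg·m²/(s³·A²)]
Adding exponents of each base unit: kg: 1, m: 2, s: -3, A: -1
SI base units of voltage: kg·m²/(s³·A)

Answer: kg·m²/(s³·A)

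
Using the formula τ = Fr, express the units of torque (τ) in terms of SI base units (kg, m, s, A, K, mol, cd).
Units of each symbol in τ = Fr:
  F (force): kg·m/s²
  r (lever arm): m

Multiplying the contributions: [kg·m/s²] · [m]
Adding exponents of each base unit: kg: 1, m: 2, s: -2
SI base units of torque: kg·m²/s²

Answer: kg·m²/s²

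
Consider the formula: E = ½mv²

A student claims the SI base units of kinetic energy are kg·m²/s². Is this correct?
Units of each symbol in E = ½mv²:
  m (mass): kg
  v (speed): m/s  → to the power 2, contributes m²/s²
  The factor ½ is dimensionless.

Multiplying the contributions: [kg] · [m²/s²]
Adding exponents of each base unit: kg: 1, m: 2, s: -2
SI base units of kinetic energy: kg·m²/s²

The claimed units kg·m²/s² match the derived units, so the claim is correct.

Answer: Yes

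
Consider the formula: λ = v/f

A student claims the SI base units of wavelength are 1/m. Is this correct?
Units of each symbol in λ = v/f:
  v (wave speed): m/s
  f (frequency): 1/s  → in the denominator, contributes s

Multiplying the contributions: [m/s] · [s]
Adding exponents of each base unit: m: 1
SI base units of wavelength: m

The claimed units 1/m (exponents m: -1) do not match the derived units m (exponents m: 1), so the claim is incorrect.

Answer: No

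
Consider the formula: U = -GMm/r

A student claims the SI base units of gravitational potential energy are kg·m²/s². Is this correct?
Units of each symbol in U = -GMm/r:
  G (gravitational constant): m³/(kg·s²)
  M (mass): kg
  m (mass): kg
  r (distance): m  → in the denominator, contributes 1/m
  The minus sign does not affect the units.

Multiplying the contributions: [m³/(kg·s²)] · [kg] · [kg] · [1/m]
Adding exponents of each base unit: kg: 1, m: 2, s: -2
SI base units of gravitational potential energy: kg·m²/s²

The claimed units kg·m²/s² match the derived units, so the claim is correct.

Answer: Yes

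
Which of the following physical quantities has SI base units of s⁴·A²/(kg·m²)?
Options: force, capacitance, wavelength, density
Checking the SI base units of each option:
  force (F = ma): kg·m/s²  ✗
  capacitance (C = Q/V): s⁴·A²/(kg·m²)  ✓ matches
  wavelength (λ = v/f): m  ✗
  density (ρ = m/V): kg/m³  ✗

Only capacitance has units s⁴·A²/(kg·m²).

Answer: capacitance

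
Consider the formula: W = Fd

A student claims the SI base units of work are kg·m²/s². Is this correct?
Units of each symbol in W = Fd:
  F (force): kg·m/s²
  d (displacement): m

Multiplying the contributions: [kg·m/s²] · [m]
Adding exponents of each base unit: kg: 1, m: 2, s: -2
SI base units of work: kg·m²/s²

The claimed units kg·m²/s² match the derived units, so the claim is correct.

Answer: Yes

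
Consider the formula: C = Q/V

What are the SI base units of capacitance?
Units of each symbol in C = Q/V:
  Q (charge, in coulombs): s·A
  V (voltage, in volts): kg·m²/(s³·A)  → in the denominator, contributes s³·A/(kg·m²)

Multiplying the contributions: [s·A] · [s³·A/(kg·m²)]
Adding exponents of each base unit: kg: -1, m: -2, s: 4, A: 2
SI base units of capacitance: s⁴·A²/(kg·m²)

Answer: s⁴·A²/(kg·m²)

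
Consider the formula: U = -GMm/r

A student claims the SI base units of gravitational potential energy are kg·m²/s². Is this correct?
Units of each symbol in U = -GMm/r:
  G (gravitational constant): m³/(kg·s²)
  M (mass): kg
  m (mass): kg
  r (distance): m  → in the denominator, contributes 1/m
  The minus sign does not affect the units.

Multiplying the contributions: [m³/(kg·s²)] · [kg] · [kg] · [1/m]
Adding exponents of each base unit: kg: 1, m: 2, s: -2
SI base units of gravitational potential energy: kg·m²/s²

The claimed units kg·m²/s² match the derived units, so the claim is correct.

Answer: Yes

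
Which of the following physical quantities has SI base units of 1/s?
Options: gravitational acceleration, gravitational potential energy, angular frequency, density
Checking the SI base units of each option:
  gravitational acceleration (g = GM/r²): m/s²  ✗
  gravitational potential energy (U = -GMm/r): kg·m²/s²  ✗
  angular frequency (ω = 2πf): 1/s  ✓ matches
  density (ρ = m/V): kg/m³  ✗

Only angular frequency has units 1/s.

Answer: angular frequency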